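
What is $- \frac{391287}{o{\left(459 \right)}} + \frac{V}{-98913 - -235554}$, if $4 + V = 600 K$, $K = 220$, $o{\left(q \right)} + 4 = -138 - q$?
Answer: $\frac{53545176563}{82121241} \approx 652.03$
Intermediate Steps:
$o{\left(q \right)} = -142 - q$ ($o{\left(q \right)} = -4 - \left(138 + q\right) = -142 - q$)
$V = 131996$ ($V = -4 + 600 \cdot 220 = -4 + 132000 = 131996$)
$- \frac{391287}{o{\left(459 \right)}} + \frac{V}{-98913 - -235554} = - \frac{391287}{-142 - 459} + \frac{131996}{-98913 - -235554} = - \frac{391287}{-142 - 459} + \frac{131996}{-98913 + 235554} = - \frac{391287}{-601} + \frac{131996}{136641} = \left(-391287\right) \left(- \frac{1}{601}\right) + 131996 \cdot \frac{1}{136641} = \frac{391287}{601} + \frac{131996}{136641} = \frac{53545176563}{82121241}$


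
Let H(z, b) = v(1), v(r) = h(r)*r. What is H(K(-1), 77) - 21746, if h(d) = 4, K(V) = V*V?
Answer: -21742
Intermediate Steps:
K(V) = V²
v(r) = 4*r
H(z, b) = 4 (H(z, b) = 4*1 = 4)
H(K(-1), 77) - 21746 = 4 - 21746 = -21742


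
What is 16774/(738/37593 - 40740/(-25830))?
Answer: 4308997377/410212 ≈ 10504.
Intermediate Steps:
16774/(738/37593 - 40740/(-25830)) = 16774/(738*(1/37593) - 40740*(-1/25830)) = 16774/(82/4177 + 194/123) = 16774/(820424/513771) = 16774*(513771/820424) = 4308997377/410212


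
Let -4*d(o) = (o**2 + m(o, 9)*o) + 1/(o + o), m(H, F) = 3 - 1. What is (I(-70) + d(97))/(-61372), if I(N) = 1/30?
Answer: 27944357/714370080 ≈ 0.039117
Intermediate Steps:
m(H, F) = 2
I(N) = 1/30
d(o) = -o/2 - o**2/4 - 1/(8*o) (d(o) = -((o**2 + 2*o) + 1/(o + o))/4 = -((o**2 + 2*o) + 1/(2*o))/4 = -(o**2 + 1/(2*o) + 2*o)/4 = -o/2 - o**2/4 - 1/(8*o))
(I(-70) + d(97))/(-61372) = (1/30 + (1/8)*(-1 + 2*97**2*(-2 - 1*97))/97)/(-61372) = (1/30 + (1/8)*(1/97)*(-1 + 2*9409*(-2 - 97)))*(-1/61372) = (1/30 + (1/8)*(1/97)*(-1 + 2*9409*(-99)))*(-1/61372) = (1/30 + (1/8)*(1/97)*(-1 - 1862982))*(-1/61372) = (1/30 + (1/8)*(1/97)*(-1862983))*(-1/61372) = (1/30 - 1862983/776)*(-1/61372) = -27944357/11640*(-1/61372) = 27944357/714370080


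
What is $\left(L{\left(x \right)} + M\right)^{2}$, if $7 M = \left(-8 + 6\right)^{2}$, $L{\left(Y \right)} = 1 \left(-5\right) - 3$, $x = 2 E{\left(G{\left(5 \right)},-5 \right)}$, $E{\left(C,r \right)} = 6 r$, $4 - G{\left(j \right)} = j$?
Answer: $\frac{2704}{49} \approx 55.184$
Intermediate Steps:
$G{\left(j \right)} = 4 - j$
$x = -60$ ($x = 2 \cdot 6 \left(-5\right) = 2 \left(-30\right) = -60$)
$L{\left(Y \right)} = -8$ ($L{\left(Y \right)} = -5 - 3 = -8$)
$M = \frac{4}{7}$ ($M = \frac{\left(-8 + 6\right)^{2}}{7} = \frac{\left(-2\right)^{2}}{7} = \frac{1}{7} \cdot 4 = \frac{4}{7} \approx 0.57143$)
$\left(L{\left(x \right)} + M\right)^{2} = \left(-8 + \frac{4}{7}\right)^{2} = \left(- \frac{52}{7}\right)^{2} = \frac{2704}{49}$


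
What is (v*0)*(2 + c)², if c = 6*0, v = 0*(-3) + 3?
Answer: 0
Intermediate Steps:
v = 3 (v = 0 + 3 = 3)
c = 0
(v*0)*(2 + c)² = (3*0)*(2 + 0)² = 0*2² = 0*4 = 0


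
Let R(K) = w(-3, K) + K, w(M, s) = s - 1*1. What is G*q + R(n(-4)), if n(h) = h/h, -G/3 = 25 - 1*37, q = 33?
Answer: 1189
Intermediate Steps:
w(M, s) = -1 + s (w(M, s) = s - 1 = -1 + s)
G = 36 (G = -3*(25 - 1*37) = -3*(25 - 37) = -3*(-12) = 36)
n(h) = 1
R(K) = -1 + 2*K (R(K) = (-1 + K) + K = -1 + 2*K)
G*q + R(n(-4)) = 36*33 + (-1 + 2*1) = 1188 + (-1 + 2) = 1188 + 1 = 1189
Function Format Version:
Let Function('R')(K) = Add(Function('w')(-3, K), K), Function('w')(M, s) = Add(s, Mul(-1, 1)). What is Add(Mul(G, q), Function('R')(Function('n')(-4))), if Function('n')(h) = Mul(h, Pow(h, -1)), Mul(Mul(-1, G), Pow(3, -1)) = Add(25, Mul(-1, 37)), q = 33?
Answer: 1189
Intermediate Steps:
Function('w')(M, s) = Add(-1, s) (Function('w')(M, s) = Add(s, -1) = Add(-1, s))
G = 36 (G = Mul(-3, Add(25, Mul(-1, 37))) = Mul(-3, Add(25, -37)) = Mul(-3, -12) = 36)
Function('n')(h) = 1
Function('R')(K) = Add(-1, Mul(2, K)) (Function('R')(K) = Add(Add(-1, K), K) = Add(-1, Mul(2, K)))
Add(Mul(G, q), Function('R')(Function('n')(-4))) = Add(Mul(36, 33), Add(-1, Mul(2, 1))) = Add(1188, Add(-1, 2)) = Add(1188, 1) = 1189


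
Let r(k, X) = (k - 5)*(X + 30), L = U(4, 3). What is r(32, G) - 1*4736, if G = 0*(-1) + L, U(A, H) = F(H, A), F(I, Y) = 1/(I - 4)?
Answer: -3953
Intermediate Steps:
F(I, Y) = 1/(-4 + I)
U(A, H) = 1/(-4 + H)
L = -1 (L = 1/(-4 + 3) = 1/(-1) = -1)
G = -1 (G = 0*(-1) - 1 = 0 - 1 = -1)
r(k, X) = (-5 + k)*(30 + X)
r(32, G) - 1*4736 = (-150 - 5*(-1) + 30*32 - 1*32) - 1*4736 = (-150 + 5 + 960 - 32) - 4736 = 783 - 4736 = -3953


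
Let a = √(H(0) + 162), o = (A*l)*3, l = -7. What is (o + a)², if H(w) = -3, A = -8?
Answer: (168 + √159)² ≈ 32620.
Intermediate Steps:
o = 168 (o = -8*(-7)*3 = 56*3 = 168)
a = √159 (a = √(-3 + 162) = √159 ≈ 12.610)
(o + a)² = (168 + √159)²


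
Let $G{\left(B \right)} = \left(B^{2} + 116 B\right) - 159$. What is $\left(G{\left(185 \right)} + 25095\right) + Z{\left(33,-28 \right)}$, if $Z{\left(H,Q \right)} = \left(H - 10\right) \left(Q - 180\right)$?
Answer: $75837$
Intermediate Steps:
$Z{\left(H,Q \right)} = \left(-180 + Q\right) \left(-10 + H\right)$ ($Z{\left(H,Q \right)} = \left(-10 + H\right) \left(-180 + Q\right) = \left(-180 + Q\right) \left(-10 + H\right)$)
$G{\left(B \right)} = -159 + B^{2} + 116 B$
$\left(G{\left(185 \right)} + 25095\right) + Z{\left(33,-28 \right)} = \left(\left(-159 + 185^{2} + 116 \cdot 185\right) + 25095\right) + \left(1800 - 5940 - -280 + 33 \left(-28\right)\right) = \left(\left(-159 + 34225 + 21460\right) + 25095\right) + \left(1800 - 5940 + 280 - 924\right) = \left(55526 + 25095\right) - 4784 = 80621 - 4784 = 75837$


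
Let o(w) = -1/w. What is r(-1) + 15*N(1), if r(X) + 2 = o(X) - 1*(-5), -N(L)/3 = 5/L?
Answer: -221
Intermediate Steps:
N(L) = -15/L
r(X) = 3 - 1/X (r(X) = -2 + (-1/X - 1*(-5)) = -2 + (-1/X + 5) = -2 + (5 - 1/X) = 3 - 1/X)
r(-1) + 15*N(1) = (3 - 1/(-1)) + 15*(-15/1) = (3 - 1*(-1)) + 15*(-15*1) = (3 + 1) + 15*(-15) = 4 - 225 = -221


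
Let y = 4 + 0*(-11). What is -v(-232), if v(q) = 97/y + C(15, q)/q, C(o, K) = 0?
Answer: -97/4 ≈ -24.250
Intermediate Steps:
y = 4 (y = 4 + 0 = 4)
v(q) = 97/4 (v(q) = 97/4 + 0/q = 97*(¼) + 0 = 97/4 + 0 = 97/4)
-v(-232) = -1*97/4 = -97/4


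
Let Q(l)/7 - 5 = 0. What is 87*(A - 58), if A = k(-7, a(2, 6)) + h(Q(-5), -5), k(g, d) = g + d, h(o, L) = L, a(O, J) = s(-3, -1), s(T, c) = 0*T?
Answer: -6090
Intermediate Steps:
s(T, c) = 0
Q(l) = 35 (Q(l) = 35 + 7*0 = 35 + 0 = 35)
a(O, J) = 0
k(g, d) = d + g
A = -12 (A = (0 - 7) - 5 = -7 - 5 = -12)
87*(A - 58) = 87*(-12 - 58) = 87*(-70) = -6090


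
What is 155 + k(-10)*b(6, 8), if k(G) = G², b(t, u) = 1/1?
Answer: 255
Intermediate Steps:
b(t, u) = 1
155 + k(-10)*b(6, 8) = 155 + (-10)²*1 = 155 + 100*1 = 155 + 100 = 255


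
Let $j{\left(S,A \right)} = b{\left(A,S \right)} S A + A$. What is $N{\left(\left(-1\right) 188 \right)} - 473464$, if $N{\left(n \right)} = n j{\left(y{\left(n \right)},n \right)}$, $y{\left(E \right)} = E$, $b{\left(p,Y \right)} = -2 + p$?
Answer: $1262049560$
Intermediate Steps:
$j{\left(S,A \right)} = A + A S \left(-2 + A\right)$ ($j{\left(S,A \right)} = \left(-2 + A\right) S A + A = S \left(-2 + A\right) A + A = A S \left(-2 + A\right) + A = A + A S \left(-2 + A\right)$)
$N{\left(n \right)} = n^{2} \left(1 + n \left(-2 + n\right)\right)$ ($N{\left(n \right)} = n n \left(1 + n \left(-2 + n\right)\right) = n^{2} \left(1 + n \left(-2 + n\right)\right)$)
$N{\left(\left(-1\right) 188 \right)} - 473464 = \left(\left(-1\right) 188\right)^{2} \left(1 + \left(-1\right) 188 \left(-2 - 188\right)\right) - 473464 = \left(-188\right)^{2} \left(1 - 188 \left(-2 - 188\right)\right) - 473464 = 35344 \left(1 - -35720\right) - 473464 = 35344 \left(1 + 35720\right) - 473464 = 35344 \cdot 35721 - 473464 = 1262523024 - 473464 = 1262049560$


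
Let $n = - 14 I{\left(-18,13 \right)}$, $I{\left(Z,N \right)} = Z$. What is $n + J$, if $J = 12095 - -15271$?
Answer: $27618$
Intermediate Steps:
$J = 27366$ ($J = 12095 + 15271 = 27366$)
$n = 252$ ($n = \left(-14\right) \left(-18\right) = 252$)
$n + J = 252 + 27366 = 27618$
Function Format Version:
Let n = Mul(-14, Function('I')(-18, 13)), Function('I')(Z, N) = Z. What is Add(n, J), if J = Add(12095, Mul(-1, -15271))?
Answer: 27618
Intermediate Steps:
J = 27366 (J = Add(12095, 15271) = 27366)
n = 252 (n = Mul(-14, -18) = 252)
Add(n, J) = Add(252, 27366) = 27618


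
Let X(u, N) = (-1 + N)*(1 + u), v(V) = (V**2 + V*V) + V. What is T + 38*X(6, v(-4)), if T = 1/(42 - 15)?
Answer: 193915/27 ≈ 7182.0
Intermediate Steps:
T = 1/27 ≈ 0.037037
v(V) = V + 2*V**2 (v(V) = (V**2 + V**2) + V = 2*V**2 + V = V + 2*V**2)
X(u, N) = (1 + u)*(-1 + N)
T + 38*X(6, v(-4)) = 1/27 + 38*(-1 - 4*(1 + 2*(-4)) - 1*6 - 4*(1 + 2*(-4))*6) = 1/27 + 38*(-1 - 4*(1 - 8) - 6 - 4*(1 - 8)*6) = 1/27 + 38*(-1 - 4*(-7) - 6 - 4*(-7)*6) = 1/27 + 38*(-1 + 28 - 6 + 28*6) = 1/27 + 38*(-1 + 28 - 6 + 168) = 1/27 + 38*189 = 1/27 + 7182 = 193915/27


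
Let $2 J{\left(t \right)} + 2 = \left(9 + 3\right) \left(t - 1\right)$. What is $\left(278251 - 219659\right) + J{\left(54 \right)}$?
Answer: $58909$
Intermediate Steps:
$J{\left(t \right)} = -7 + 6 t$ ($J{\left(t \right)} = -1 + \frac{\left(9 + 3\right) \left(t - 1\right)}{2} = -1 + \frac{12 \left(-1 + t\right)}{2} = -1 + \frac{-12 + 12 t}{2} = -1 + \left(-6 + 6 t\right) = -7 + 6 t$)
$\left(278251 - 219659\right) + J{\left(54 \right)} = \left(278251 - 219659\right) + \left(-7 + 6 \cdot 54\right) = 58592 + \left(-7 + 324\right) = 58592 + 317 = 58909$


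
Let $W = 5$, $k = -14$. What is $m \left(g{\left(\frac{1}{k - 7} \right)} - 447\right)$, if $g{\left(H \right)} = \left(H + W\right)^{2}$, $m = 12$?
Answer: $- \frac{745244}{147} \approx -5069.7$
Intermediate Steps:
$g{\left(H \right)} = \left(5 + H\right)^{2}$ ($g{\left(H \right)} = \left(H + 5\right)^{2} = \left(5 + H\right)^{2}$)
$m \left(g{\left(\frac{1}{k - 7} \right)} - 447\right) = 12 \left(\left(5 + \frac{1}{-14 - 7}\right)^{2} - 447\right) = 12 \left(\left(5 + \frac{1}{-21}\right)^{2} - 447\right) = 12 \left(\left(5 - \frac{1}{21}\right)^{2} - 447\right) = 12 \left(\left(\frac{104}{21}\right)^{2} - 447\right) = 12 \left(\frac{10816}{441} - 447\right) = 12 \left(- \frac{186311}{441}\right) = - \frac{745244}{147}$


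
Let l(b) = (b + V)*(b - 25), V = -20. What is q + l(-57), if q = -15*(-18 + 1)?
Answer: 6569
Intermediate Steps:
l(b) = (-25 + b)*(-20 + b) (l(b) = (b - 20)*(b - 25) = (-20 + b)*(-25 + b) = (-25 + b)*(-20 + b))
q = 255 (q = -15*(-17) = 255)
q + l(-57) = 255 + (500 + (-57)² - 45*(-57)) = 255 + (500 + 3249 + 2565) = 255 + 6314 = 6569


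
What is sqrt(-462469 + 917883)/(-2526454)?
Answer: -sqrt(455414)/2526454 ≈ -0.00026711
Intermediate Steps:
sqrt(-462469 + 917883)/(-2526454) = sqrt(455414)*(-1/2526454) = -sqrt(455414)/2526454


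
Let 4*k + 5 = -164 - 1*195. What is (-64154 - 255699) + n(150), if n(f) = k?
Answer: -319944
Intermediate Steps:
k = -91 (k = -5/4 + (-164 - 1*195)/4 = -5/4 + (-164 - 195)/4 = -5/4 + (1/4)*(-359) = -5/4 - 359/4 = -91)
n(f) = -91
(-64154 - 255699) + n(150) = (-64154 - 255699) - 91 = -319853 - 91 = -319944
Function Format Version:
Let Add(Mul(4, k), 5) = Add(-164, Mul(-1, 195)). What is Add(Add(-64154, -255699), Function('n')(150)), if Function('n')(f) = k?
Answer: -319944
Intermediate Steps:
k = -91 (k = Add(Rational(-5, 4), Mul(Rational(1, 4), Add(-164, Mul(-1, 195)))) = Add(Rational(-5, 4), Mul(Rational(1, 4), Add(-164, -195))) = Add(Rational(-5, 4), Mul(Rational(1, 4), -359)) = Add(Rational(-5, 4), Rational(-359, 4)) = -91)
Function('n')(f) = -91
Add(Add(-64154, -255699), Function('n')(150)) = Add(Add(-64154, -255699), -91) = Add(-319853, -91) = -319944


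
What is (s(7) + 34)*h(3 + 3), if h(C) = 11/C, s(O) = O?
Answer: 451/6 ≈ 75.167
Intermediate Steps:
(s(7) + 34)*h(3 + 3) = (7 + 34)*(11/(3 + 3)) = 41*(11/6) = 451/6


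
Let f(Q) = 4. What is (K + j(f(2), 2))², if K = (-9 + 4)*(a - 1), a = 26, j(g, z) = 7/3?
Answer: 135424/9 ≈ 15047.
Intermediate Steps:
j(g, z) = 7/3 (j(g, z) = 7*(⅓) = 7/3)
K = -125 (K = (-9 + 4)*(26 - 1) = -5*25 = -125)
(K + j(f(2), 2))² = (-125 + 7/3)² = (-368/3)² = 135424/9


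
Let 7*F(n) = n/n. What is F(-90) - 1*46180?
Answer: -323259/7 ≈ -46180.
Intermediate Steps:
F(n) = ⅐ (F(n) = (n/n)/7 = (⅐)*1 = ⅐)
F(-90) - 1*46180 = ⅐ - 1*46180 = ⅐ - 46180 = -323259/7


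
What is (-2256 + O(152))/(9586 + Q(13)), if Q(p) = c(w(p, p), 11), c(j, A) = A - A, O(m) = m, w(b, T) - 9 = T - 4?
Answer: -1052/4793 ≈ -0.21949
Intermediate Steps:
w(b, T) = 5 + T (w(b, T) = 9 + (T - 4) = 9 + (-4 + T) = 5 + T)
c(j, A) = 0
Q(p) = 0
(-2256 + O(152))/(9586 + Q(13)) = (-2256 + 152)/(9586 + 0) = -2104/9586 = -2104*1/9586 = -1052/4793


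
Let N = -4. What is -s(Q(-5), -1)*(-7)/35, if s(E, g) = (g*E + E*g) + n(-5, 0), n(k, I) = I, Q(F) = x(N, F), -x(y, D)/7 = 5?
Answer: 14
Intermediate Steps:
x(y, D) = -35 (x(y, D) = -7*5 = -35)
Q(F) = -35
s(E, g) = 2*E*g (s(E, g) = (g*E + E*g) + 0 = (E*g + E*g) + 0 = 2*E*g + 0 = 2*E*g)
-s(Q(-5), -1)*(-7)/35 = -(2*(-35)*(-1))*(-7)/35 = -70*(-7)/35 = -(-490)/35 = -1*(-14) = 14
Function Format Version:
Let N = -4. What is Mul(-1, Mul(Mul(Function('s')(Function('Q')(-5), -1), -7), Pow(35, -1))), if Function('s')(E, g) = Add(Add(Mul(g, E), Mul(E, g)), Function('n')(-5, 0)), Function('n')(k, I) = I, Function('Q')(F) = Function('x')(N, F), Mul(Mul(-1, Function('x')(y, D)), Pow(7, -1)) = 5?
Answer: 14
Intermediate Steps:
Function('x')(y, D) = -35 (Function('x')(y, D) = Mul(-7, 5) = -35)
Function('Q')(F) = -35
Function('s')(E, g) = Mul(2, E, g) (Function('s')(E, g) = Add(Add(Mul(g, E), Mul(E, g)), 0) = Add(Add(Mul(E, g), Mul(E, g)), 0) = Add(Mul(2, E, g), 0) = Mul(2, E, g))
Mul(-1, Mul(Mul(Function('s')(Function('Q')(-5), -1), -7), Pow(35, -1))) = Mul(-1, Mul(Mul(Mul(2, -35, -1), -7), Pow(35, -1))) = Mul(-1, Mul(Mul(70, -7), Rational(1, 35))) = Mul(-1, Mul(-490, Rational(1, 35))) = Mul(-1, -14) = 14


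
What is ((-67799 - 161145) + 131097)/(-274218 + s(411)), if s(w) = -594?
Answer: 97847/274812 ≈ 0.35605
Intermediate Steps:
((-67799 - 161145) + 131097)/(-274218 + s(411)) = ((-67799 - 161145) + 131097)/(-274218 - 594) = (-228944 + 131097)/(-274812) = -97847*(-1/274812) = 97847/274812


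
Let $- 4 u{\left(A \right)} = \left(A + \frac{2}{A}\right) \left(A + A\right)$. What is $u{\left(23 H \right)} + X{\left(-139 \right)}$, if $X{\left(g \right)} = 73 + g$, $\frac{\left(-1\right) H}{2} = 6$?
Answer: $-38155$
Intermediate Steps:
$H = -12$ ($H = \left(-2\right) 6 = -12$)
$u{\left(A \right)} = - \frac{A \left(A + \frac{2}{A}\right)}{2}$ ($u{\left(A \right)} = - \frac{\left(A + \frac{2}{A}\right) \left(A + A\right)}{4} = - \frac{\left(A + \frac{2}{A}\right) 2 A}{4} = - \frac{2 A \left(A + \frac{2}{A}\right)}{4} = - \frac{A \left(A + \frac{2}{A}\right)}{2}$)
$u{\left(23 H \right)} + X{\left(-139 \right)} = \left(-1 - \frac{\left(23 \left(-12\right)\right)^{2}}{2}\right) + \left(73 - 139\right) = \left(-1 - \frac{\left(-276\right)^{2}}{2}\right) - 66 = \left(-1 - 38088\right) - 66 = -38089 - 66 = -38155$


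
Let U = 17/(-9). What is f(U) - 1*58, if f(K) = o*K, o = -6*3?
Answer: -24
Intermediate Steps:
U = -17/9 (U = 17*(-1/9) = -17/9 ≈ -1.8889)
o = -18
f(K) = -18*K
f(U) - 1*58 = -18*(-17/9) - 1*58 = 34 - 58 = -24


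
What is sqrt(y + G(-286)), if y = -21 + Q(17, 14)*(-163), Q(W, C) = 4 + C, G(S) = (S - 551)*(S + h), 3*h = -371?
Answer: 4*sqrt(21246) ≈ 583.04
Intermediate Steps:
h = -371/3 (h = (1/3)*(-371) = -371/3 ≈ -123.67)
G(S) = (-551 + S)*(-371/3 + S) (G(S) = (S - 551)*(S - 371/3) = (-551 + S)*(-371/3 + S))
y = -2955 (y = -21 + (4 + 14)*(-163) = -21 + 18*(-163) = -21 - 2934 = -2955)
sqrt(y + G(-286)) = sqrt(-2955 + (204421/3 + (-286)**2 - 2024/3*(-286))) = sqrt(-2955 + (204421/3 + 81796 + 578864/3)) = sqrt(-2955 + 342891) = sqrt(339936) = 4*sqrt(21246)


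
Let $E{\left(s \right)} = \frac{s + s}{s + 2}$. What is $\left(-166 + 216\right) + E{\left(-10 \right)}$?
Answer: $\frac{105}{2} \approx 52.5$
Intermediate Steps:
$E{\left(s \right)} = \frac{2 s}{2 + s}$
$\left(-166 + 216\right) + E{\left(-10 \right)} = \left(-166 + 216\right) + 2 \left(-10\right) \frac{1}{2 - 10} = 50 + 2 \left(-10\right) \frac{1}{-8} = 50 + 2 \left(-10\right) \left(- \frac{1}{8}\right) = 50 + \frac{5}{2} = \frac{105}{2}$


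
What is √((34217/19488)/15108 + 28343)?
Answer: √4265518494891711106/12267696 ≈ 168.35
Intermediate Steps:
√((34217/19488)/15108 + 28343) = √((34217*(1/19488))*(1/15108) + 28343) = √((34217/19488)*(1/15108) + 28343) = √(34217/294424704 + 28343) = √(8344879419689/294424704) = √4265518494891711106/12267696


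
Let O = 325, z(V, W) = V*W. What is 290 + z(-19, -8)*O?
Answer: 49690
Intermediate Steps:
290 + z(-19, -8)*O = 290 - 19*(-8)*325 = 290 + 152*325 = 290 + 49400 = 49690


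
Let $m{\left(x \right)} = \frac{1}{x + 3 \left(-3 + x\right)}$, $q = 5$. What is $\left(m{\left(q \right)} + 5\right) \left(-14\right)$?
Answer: $- \frac{784}{11} \approx -71.273$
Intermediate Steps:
$m{\left(x \right)} = \frac{1}{-9 + 4 x}$ ($m{\left(x \right)} = \frac{1}{x + \left(-9 + 3 x\right)} = \frac{1}{-9 + 4 x}$)
$\left(m{\left(q \right)} + 5\right) \left(-14\right) = \left(\frac{1}{-9 + 4 \cdot 5} + 5\right) \left(-14\right) = \left(\frac{1}{-9 + 20} + 5\right) \left(-14\right) = \left(\frac{1}{11} + 5\right) \left(-14\right) = \frac{56}{11} \left(-14\right) = - \frac{784}{11}$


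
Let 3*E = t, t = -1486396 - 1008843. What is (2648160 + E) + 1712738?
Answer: 10587455/3 ≈ 3.5292e+6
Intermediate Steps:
t = -2495239
E = -2495239/3 (E = (1/3)*(-2495239) = -2495239/3 ≈ -8.3175e+5)
(2648160 + E) + 1712738 = (2648160 - 2495239/3) + 1712738 = 5449241/3 + 1712738 = 10587455/3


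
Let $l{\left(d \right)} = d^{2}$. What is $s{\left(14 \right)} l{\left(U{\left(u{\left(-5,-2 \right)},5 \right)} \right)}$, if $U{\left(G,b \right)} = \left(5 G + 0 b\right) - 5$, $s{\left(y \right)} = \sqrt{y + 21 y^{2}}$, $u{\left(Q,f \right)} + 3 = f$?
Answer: $900 \sqrt{4130} \approx 57839.0$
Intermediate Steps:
$u{\left(Q,f \right)} = -3 + f$
$U{\left(G,b \right)} = -5 + 5 G$ ($U{\left(G,b \right)} = \left(5 G + 0\right) - 5 = 5 G - 5 = -5 + 5 G$)
$s{\left(14 \right)} l{\left(U{\left(u{\left(-5,-2 \right)},5 \right)} \right)} = \sqrt{14 \left(1 + 21 \cdot 14\right)} \left(-5 + 5 \left(-3 - 2\right)\right)^{2} = \sqrt{14 \left(1 + 294\right)} \left(-5 + 5 \left(-5\right)\right)^{2} = \sqrt{14 \cdot 295} \left(-5 - 25\right)^{2} = \sqrt{4130} \left(-30\right)^{2} = \sqrt{4130} \cdot 900 = 900 \sqrt{4130}$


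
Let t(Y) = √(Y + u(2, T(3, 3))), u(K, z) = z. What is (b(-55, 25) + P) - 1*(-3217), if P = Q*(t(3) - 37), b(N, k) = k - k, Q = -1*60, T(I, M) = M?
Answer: 5437 - 60*√6 ≈ 5290.0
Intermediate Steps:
Q = -60
t(Y) = √(3 + Y) (t(Y) = √(Y + 3) = √(3 + Y))
b(N, k) = 0
P = 2220 - 60*√6 (P = -60*(√(3 + 3) - 37) = -60*(√6 - 37) = -60*(-37 + √6) = 2220 - 60*√6 ≈ 2073.0)
(b(-55, 25) + P) - 1*(-3217) = (0 + (2220 - 60*√6)) - 1*(-3217) = (2220 - 60*√6) + 3217 = 5437 - 60*√6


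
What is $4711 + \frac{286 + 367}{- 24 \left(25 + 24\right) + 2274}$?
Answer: $\frac{5173331}{1098} \approx 4711.6$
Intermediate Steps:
$4711 + \frac{286 + 367}{- 24 \left(25 + 24\right) + 2274} = 4711 + \frac{653}{\left(-24\right) 49 + 2274} = 4711 + \frac{653}{-1176 + 2274} = 4711 + \frac{653}{1098} = \frac{5173331}{1098}$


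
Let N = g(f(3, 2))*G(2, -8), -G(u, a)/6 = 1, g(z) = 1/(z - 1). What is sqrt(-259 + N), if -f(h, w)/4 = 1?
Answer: I*sqrt(6445)/5 ≈ 16.056*I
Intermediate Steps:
f(h, w) = -4 (f(h, w) = -4*1 = -4)
g(z) = 1/(-1 + z)
G(u, a) = -6 (G(u, a) = -6*1 = -6)
N = 6/5 (N = -6/(-1 - 4) = -6/(-5) = -1/5*(-6) = 6/5 ≈ 1.2000)
sqrt(-259 + N) = sqrt(-259 + 6/5) = sqrt(-1289/5) = I*sqrt(6445)/5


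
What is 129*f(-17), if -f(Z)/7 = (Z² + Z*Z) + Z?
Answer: -506583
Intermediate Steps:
f(Z) = -14*Z² - 7*Z (f(Z) = -7*((Z² + Z*Z) + Z) = -7*((Z² + Z²) + Z) = -7*(2*Z² + Z) = -7*(Z + 2*Z²) = -14*Z² - 7*Z)
129*f(-17) = 129*(-7*(-17)*(1 + 2*(-17))) = 129*(-7*(-17)*(1 - 34)) = 129*(-7*(-17)*(-33)) = 129*(-3927) = -506583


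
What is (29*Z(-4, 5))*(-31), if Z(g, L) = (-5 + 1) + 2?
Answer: 1798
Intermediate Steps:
Z(g, L) = -2 (Z(g, L) = -4 + 2 = -2)
(29*Z(-4, 5))*(-31) = (29*(-2))*(-31) = -58*(-31) = 1798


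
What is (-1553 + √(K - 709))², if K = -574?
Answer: (1553 - I*√1283)² ≈ 2.4105e+6 - 1.1125e+5*I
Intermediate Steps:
(-1553 + √(K - 709))² = (-1553 + √(-574 - 709))² = (-1553 + √(-1283))² = (-1553 + I*√1283)²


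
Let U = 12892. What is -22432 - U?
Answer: -35324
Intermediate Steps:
-22432 - U = -22432 - 1*12892 = -22432 - 12892 = -35324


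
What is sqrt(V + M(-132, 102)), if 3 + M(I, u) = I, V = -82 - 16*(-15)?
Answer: sqrt(23) ≈ 4.7958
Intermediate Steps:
V = 158 (V = -82 + 240 = 158)
M(I, u) = -3 + I
sqrt(V + M(-132, 102)) = sqrt(158 + (-3 - 132)) = sqrt(158 - 135) = sqrt(23)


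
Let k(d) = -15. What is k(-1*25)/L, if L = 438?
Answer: -5/146 ≈ -0.034247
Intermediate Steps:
k(-1*25)/L = -15/438 = -15*1/438 = -5/146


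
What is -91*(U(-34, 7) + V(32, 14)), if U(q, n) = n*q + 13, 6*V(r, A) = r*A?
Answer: 41041/3 ≈ 13680.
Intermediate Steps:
V(r, A) = A*r/6 (V(r, A) = (r*A)/6 = (A*r)/6 = A*r/6)
U(q, n) = 13 + n*q
-91*(U(-34, 7) + V(32, 14)) = -91*((13 + 7*(-34)) + (⅙)*14*32) = -91*((13 - 238) + 224/3) = -91*(-225 + 224/3) = -91*(-451/3) = 41041/3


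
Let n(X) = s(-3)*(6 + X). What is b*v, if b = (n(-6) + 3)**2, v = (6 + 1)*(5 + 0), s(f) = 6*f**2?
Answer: 315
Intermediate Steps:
n(X) = 324 + 54*X (n(X) = (6*(-3)**2)*(6 + X) = (6*9)*(6 + X) = 54*(6 + X) = 324 + 54*X)
v = 35 (v = 7*5 = 35)
b = 9 (b = ((324 + 54*(-6)) + 3)**2 = ((324 - 324) + 3)**2 = (0 + 3)**2 = 3**2 = 9)
b*v = 9*35 = 315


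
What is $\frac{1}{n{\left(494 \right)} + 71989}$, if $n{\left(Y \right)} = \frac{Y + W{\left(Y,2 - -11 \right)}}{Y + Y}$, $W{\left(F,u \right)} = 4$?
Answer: $\frac{494}{35562815} \approx 1.3891 \cdot 10^{-5}$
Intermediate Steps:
$n{\left(Y \right)} = \frac{4 + Y}{2 Y}$ ($n{\left(Y \right)} = \frac{Y + 4}{Y + Y} = \frac{4 + Y}{2 Y}$)
$\frac{1}{n{\left(494 \right)} + 71989} = \frac{1}{\frac{4 + 494}{2 \cdot 494} + 71989} = \frac{1}{\frac{1}{2} \cdot \frac{1}{494} \cdot 498 + 71989} = \frac{1}{\frac{249}{494} + 71989} = \frac{1}{\frac{35562815}{494}} = \frac{494}{35562815}$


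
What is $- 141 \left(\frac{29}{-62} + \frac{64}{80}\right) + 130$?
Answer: $\frac{25777}{310} \approx 83.152$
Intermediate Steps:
$- 141 \left(\frac{29}{-62} + \frac{64}{80}\right) + 130 = - 141 \left(29 \left(- \frac{1}{62}\right) + 64 \cdot \frac{1}{80}\right) + 130 = - 141 \left(- \frac{29}{62} + \frac{4}{5}\right) + 130 = \left(-141\right) \frac{103}{310} + 130 = - \frac{14523}{310} + 130 = \frac{25777}{310}$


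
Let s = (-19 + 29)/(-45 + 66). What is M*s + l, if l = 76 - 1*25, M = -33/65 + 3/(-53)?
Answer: 244677/4823 ≈ 50.731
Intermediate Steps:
s = 10/21 ≈ 0.47619
M = -1944/3445 (M = -33*1/65 + 3*(-1/53) = -33/65 - 3/53 = -1944/3445 ≈ -0.56430)
l = 51 (l = 76 - 25 = 51)
M*s + l = -1944/3445*10/21 + 51 = -1296/4823 + 51 = 244677/4823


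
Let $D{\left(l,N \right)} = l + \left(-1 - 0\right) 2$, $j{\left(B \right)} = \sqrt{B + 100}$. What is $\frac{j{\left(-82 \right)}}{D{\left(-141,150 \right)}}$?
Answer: $- \frac{3 \sqrt{2}}{143} \approx -0.029669$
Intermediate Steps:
$j{\left(B \right)} = \sqrt{100 + B}$
$D{\left(l,N \right)} = -2 + l$ ($D{\left(l,N \right)} = l + \left(-1 + 0\right) 2 = l - 2 = -2 + l$)
$\frac{j{\left(-82 \right)}}{D{\left(-141,150 \right)}} = \frac{\sqrt{100 - 82}}{-2 - 141} = \frac{\sqrt{18}}{-143} = 3 \sqrt{2} \left(- \frac{1}{143}\right) = - \frac{3 \sqrt{2}}{143}$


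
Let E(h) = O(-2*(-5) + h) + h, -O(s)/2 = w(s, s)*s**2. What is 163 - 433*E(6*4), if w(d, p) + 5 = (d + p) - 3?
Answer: 60055531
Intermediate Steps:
w(d, p) = -8 + d + p (w(d, p) = -5 + ((d + p) - 3) = -5 + (-3 + d + p) = -8 + d + p)
O(s) = -2*s**2*(-8 + 2*s) (O(s) = -2*(-8 + s + s)*s**2 = -2*(-8 + 2*s)*s**2 = -2*s**2*(-8 + 2*s))
E(h) = h + 4*(10 + h)**2*(-6 - h) (E(h) = 4*(-2*(-5) + h)**2*(4 - (-2*(-5) + h)) + h = 4*(10 + h)**2*(4 - (10 + h)) + h = 4*(10 + h)**2*(4 + (-10 - h)) + h = 4*(10 + h)**2*(-6 - h) + h = h + 4*(10 + h)**2*(-6 - h))
163 - 433*E(6*4) = 163 - 433*(6*4 - 4*(10 + 6*4)**2*(6 + 6*4)) = 163 - 433*(24 - 4*(10 + 24)**2*(6 + 24)) = 163 - 433*(24 - 4*34**2*30) = 163 - 433*(24 - 4*1156*30) = 163 - 433*(24 - 138720) = 163 - 433*(-138696) = 163 + 60055368 = 60055531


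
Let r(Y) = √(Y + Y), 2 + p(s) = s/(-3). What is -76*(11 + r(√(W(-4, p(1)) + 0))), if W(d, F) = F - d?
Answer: -836 - 76*√2*3^(¾)*5^(¼)/3 ≈ -958.12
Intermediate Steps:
p(s) = -2 - s/3 (p(s) = -2 + s/(-3) = -2 + s*(-⅓) = -2 - s/3)
r(Y) = √2*√Y (r(Y) = √(2*Y) = √2*√Y)
-76*(11 + r(√(W(-4, p(1)) + 0))) = -76*(11 + √2*√(√(((-2 - ⅓*1) - 1*(-4)) + 0))) = -76*(11 + √2*√(√(((-2 - ⅓) + 4) + 0))) = -76*(11 + √2*√(√((-7/3 + 4) + 0))) = -76*(11 + √2*√(√(5/3 + 0))) = -76*(11 + √2*√(√(5/3))) = -76*(11 + √2*√(√15/3)) = -76*(11 + √2*(3^(¾)*5^(¼)/3)) = -76*(11 + √2*3^(¾)*5^(¼)/3) = -836 - 76*√2*3^(¾)*5^(¼)/3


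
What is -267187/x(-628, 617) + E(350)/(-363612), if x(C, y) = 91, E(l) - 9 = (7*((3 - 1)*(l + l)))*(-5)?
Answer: -97147941263/33088692 ≈ -2936.0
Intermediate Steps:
E(l) = 9 - 140*l (E(l) = 9 + (7*((3 - 1)*(l + l)))*(-5) = 9 + (7*(2*(2*l)))*(-5) = 9 + (7*(4*l))*(-5) = 9 + (28*l)*(-5) = 9 - 140*l)
-267187/x(-628, 617) + E(350)/(-363612) = -267187/91 + (9 - 140*350)/(-363612) = -267187*1/91 + (9 - 49000)*(-1/363612) = -267187/91 - 48991*(-1/363612) = -267187/91 + 48991/363612 = -97147941263/33088692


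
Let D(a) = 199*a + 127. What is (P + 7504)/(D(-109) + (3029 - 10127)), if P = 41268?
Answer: -24386/14331 ≈ -1.7016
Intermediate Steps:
D(a) = 127 + 199*a
(P + 7504)/(D(-109) + (3029 - 10127)) = (41268 + 7504)/((127 + 199*(-109)) + (3029 - 10127)) = 48772/((127 - 21691) - 7098) = 48772/(-21564 - 7098) = 48772/(-28662) = 48772*(-1/28662) = -24386/14331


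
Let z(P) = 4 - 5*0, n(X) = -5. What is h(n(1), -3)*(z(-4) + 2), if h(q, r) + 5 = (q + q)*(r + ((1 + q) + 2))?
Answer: 270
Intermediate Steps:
h(q, r) = -5 + 2*q*(3 + q + r) (h(q, r) = -5 + (q + q)*(r + ((1 + q) + 2)) = -5 + (2*q)*(r + (3 + q)) = -5 + (2*q)*(3 + q + r) = -5 + 2*q*(3 + q + r))
z(P) = 4 (z(P) = 4 + 0 = 4)
h(n(1), -3)*(z(-4) + 2) = (-5 + 2*(-5)**2 + 6*(-5) + 2*(-5)*(-3))*(4 + 2) = (-5 + 2*25 - 30 + 30)*6 = (-5 + 50 - 30 + 30)*6 = 45*6 = 270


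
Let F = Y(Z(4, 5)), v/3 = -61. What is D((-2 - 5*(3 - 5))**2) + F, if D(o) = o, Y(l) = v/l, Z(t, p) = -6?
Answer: 189/2 ≈ 94.500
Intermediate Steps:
v = -183 (v = 3*(-61) = -183)
Y(l) = -183/l
F = 61/2 (F = -183/(-6) = -183*(-1/6) = 61/2 ≈ 30.500)
D((-2 - 5*(3 - 5))**2) + F = (-2 - 5*(3 - 5))**2 + 61/2 = (-2 - 5*(-2))**2 + 61/2 = (-2 + 10)**2 + 61/2 = 8**2 + 61/2 = 64 + 61/2 = 189/2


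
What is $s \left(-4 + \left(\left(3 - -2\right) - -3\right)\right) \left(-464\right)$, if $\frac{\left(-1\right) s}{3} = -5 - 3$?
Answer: $-44544$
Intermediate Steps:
$s = 24$ ($s = - 3 \left(-5 - 3\right) = \left(-3\right) \left(-8\right) = 24$)
$s \left(-4 + \left(\left(3 - -2\right) - -3\right)\right) \left(-464\right) = 24 \left(-4 + \left(\left(3 - -2\right) - -3\right)\right) \left(-464\right) = 24 \left(-4 + \left(\left(3 + 2\right) + 3\right)\right) \left(-464\right) = 24 \left(-4 + \left(5 + 3\right)\right) \left(-464\right) = 24 \left(-4 + 8\right) \left(-464\right) = 24 \cdot 4 \left(-464\right) = 96 \left(-464\right) = -44544$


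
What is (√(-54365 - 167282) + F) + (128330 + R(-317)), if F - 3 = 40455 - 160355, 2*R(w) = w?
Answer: 16549/2 + I*√221647 ≈ 8274.5 + 470.79*I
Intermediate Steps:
R(w) = w/2
F = -119897 (F = 3 + (40455 - 160355) = 3 - 119900 = -119897)
(√(-54365 - 167282) + F) + (128330 + R(-317)) = (√(-54365 - 167282) - 119897) + (128330 + (½)*(-317)) = (√(-221647) - 119897) + (128330 - 317/2) = (I*√221647 - 119897) + 256343/2 = (-119897 + I*√221647) + 256343/2 = 16549/2 + I*√221647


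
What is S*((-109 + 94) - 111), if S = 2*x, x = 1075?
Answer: -270900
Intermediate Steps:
S = 2150 (S = 2*1075 = 2150)
S*((-109 + 94) - 111) = 2150*((-109 + 94) - 111) = 2150*(-15 - 111) = 2150*(-126) = -270900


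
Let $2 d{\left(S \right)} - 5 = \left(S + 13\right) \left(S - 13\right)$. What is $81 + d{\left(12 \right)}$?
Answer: $71$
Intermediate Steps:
$d{\left(S \right)} = \frac{5}{2} + \frac{\left(-13 + S\right) \left(13 + S\right)}{2}$ ($d{\left(S \right)} = \frac{5}{2} + \frac{\left(S + 13\right) \left(S - 13\right)}{2} = \frac{5}{2} + \frac{\left(13 + S\right) \left(-13 + S\right)}{2} = \frac{5}{2} + \frac{\left(-13 + S\right) \left(13 + S\right)}{2}$)
$81 + d{\left(12 \right)} = 81 - \left(82 - \frac{12^{2}}{2}\right) = 81 + \left(-82 + \frac{1}{2} \cdot 144\right) = 81 + \left(-82 + 72\right) = 81 - 10 = 71$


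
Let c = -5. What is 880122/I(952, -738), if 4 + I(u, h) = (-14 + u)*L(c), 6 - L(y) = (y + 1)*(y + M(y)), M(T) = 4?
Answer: 146687/312 ≈ 470.15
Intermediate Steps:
L(y) = 6 - (1 + y)*(4 + y) (L(y) = 6 - (y + 1)*(y + 4) = 6 - (1 + y)*(4 + y))
I(u, h) = -32 + 2*u (I(u, h) = -4 + (-14 + u)*(2 - 1*(-5)² - 5*(-5)) = -4 + (-14 + u)*(2 - 1*25 + 25) = -4 + (-14 + u)*(2 - 25 + 25) = -4 + (-14 + u)*2 = -4 + (-28 + 2*u) = -32 + 2*u)
880122/I(952, -738) = 880122/(-32 + 2*952) = 880122/(-32 + 1904) = 880122/1872 = 880122*(1/1872) = 146687/312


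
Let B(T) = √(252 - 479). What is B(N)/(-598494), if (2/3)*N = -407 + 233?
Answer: -I*√227/598494 ≈ -2.5174e-5*I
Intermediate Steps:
N = -261 (N = 3*(-407 + 233)/2 = (3/2)*(-174) = -261)
B(T) = I*√227 (B(T) = √(-227) = I*√227)
B(N)/(-598494) = (I*√227)/(-598494) = (I*√227)*(-1/598494) = -I*√227/598494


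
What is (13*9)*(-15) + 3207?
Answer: 1452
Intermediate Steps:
(13*9)*(-15) + 3207 = 117*(-15) + 3207 = -1755 + 3207 = 1452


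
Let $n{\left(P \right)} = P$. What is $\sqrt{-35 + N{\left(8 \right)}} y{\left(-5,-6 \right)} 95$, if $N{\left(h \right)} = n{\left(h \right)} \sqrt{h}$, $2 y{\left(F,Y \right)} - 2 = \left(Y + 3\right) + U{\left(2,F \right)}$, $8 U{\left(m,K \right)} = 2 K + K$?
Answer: $- \frac{2185 i \sqrt{35 - 16 \sqrt{2}}}{16} \approx - 480.35 i$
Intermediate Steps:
$U{\left(m,K \right)} = \frac{3 K}{8}$ ($U{\left(m,K \right)} = \frac{2 K + K}{8} = \frac{3 K}{8}$)
$y{\left(F,Y \right)} = \frac{5}{2} + \frac{Y}{2} + \frac{3 F}{16}$ ($y{\left(F,Y \right)} = 1 + \frac{\left(Y + 3\right) + \frac{3 F}{8}}{2} = 1 + \frac{\left(3 + Y\right) + \frac{3 F}{8}}{2} = 1 + \frac{3 + Y + \frac{3 F}{8}}{2} = 1 + \left(\frac{3}{2} + \frac{Y}{2} + \frac{3 F}{16}\right) = \frac{5}{2} + \frac{Y}{2} + \frac{3 F}{16}$)
$N{\left(h \right)} = h^{\frac{3}{2}}$ ($N{\left(h \right)} = h \sqrt{h} = h^{\frac{3}{2}}$)
$\sqrt{-35 + N{\left(8 \right)}} y{\left(-5,-6 \right)} 95 = \sqrt{-35 + 8^{\frac{3}{2}}} \left(\frac{5}{2} + \frac{1}{2} \left(-6\right) + \frac{3}{16} \left(-5\right)\right) 95 = \sqrt{-35 + 16 \sqrt{2}} \left(\frac{5}{2} - 3 - \frac{15}{16}\right) 95 = \sqrt{-35 + 16 \sqrt{2}} \left(- \frac{23}{16}\right) 95 = - \frac{23 \sqrt{-35 + 16 \sqrt{2}}}{16} \cdot 95 = - \frac{2185 \sqrt{-35 + 16 \sqrt{2}}}{16}$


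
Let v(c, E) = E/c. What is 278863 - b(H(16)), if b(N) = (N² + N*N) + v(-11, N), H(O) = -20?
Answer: 3058673/11 ≈ 2.7806e+5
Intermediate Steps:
b(N) = 2*N² - N/11 (b(N) = (N² + N*N) + N/(-11) = (N² + N²) + N*(-1/11) = 2*N² - N/11)
278863 - b(H(16)) = 278863 - (-20)*(-1 + 22*(-20))/11 = 278863 - (-20)*(-1 - 440)/11 = 278863 - (-20)*(-441)/11 = 278863 - 1*8820/11 = 278863 - 8820/11 = 3058673/11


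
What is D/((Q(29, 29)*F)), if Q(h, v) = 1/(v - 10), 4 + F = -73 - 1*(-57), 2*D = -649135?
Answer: 2466713/8 ≈ 3.0834e+5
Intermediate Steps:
D = -649135/2 (D = (½)*(-649135) = -649135/2 ≈ -3.2457e+5)
F = -20 (F = -4 + (-73 - 1*(-57)) = -4 + (-73 + 57) = -4 - 16 = -20)
Q(h, v) = 1/(-10 + v)
D/((Q(29, 29)*F)) = -649135/(2*(-20/(-10 + 29))) = -649135/(2*(-20/19)) = -649135/2*(-19/20) = 2466713/8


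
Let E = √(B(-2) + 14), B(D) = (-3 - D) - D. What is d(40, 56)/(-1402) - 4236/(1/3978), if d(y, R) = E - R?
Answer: -11812416380/701 - √15/1402 ≈ -1.6851e+7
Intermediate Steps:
B(D) = -3 - 2*D
E = √15 (E = √((-3 - 2*(-2)) + 14) = √((-3 + 4) + 14) = √(1 + 14) = √15 ≈ 3.8730)
d(y, R) = √15 - R
d(40, 56)/(-1402) - 4236/(1/3978) = (√15 - 1*56)/(-1402) - 4236/(1/3978) = (√15 - 56)*(-1/1402) - 4236/1/3978 = (-56 + √15)*(-1/1402) - 4236*3978 = (28/701 - √15/1402) - 16850808 = -11812416380/701 - √15/1402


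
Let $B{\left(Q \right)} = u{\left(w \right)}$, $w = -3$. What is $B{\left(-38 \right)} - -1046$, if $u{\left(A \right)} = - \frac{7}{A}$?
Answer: $\frac{3145}{3} \approx 1048.3$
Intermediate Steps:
$B{\left(Q \right)} = \frac{7}{3}$ ($B{\left(Q \right)} = - \frac{7}{-3} = \left(-7\right) \left(- \frac{1}{3}\right) = \frac{7}{3}$)
$B{\left(-38 \right)} - -1046 = \frac{7}{3} - -1046 = \frac{7}{3} + \left(-1264 + 2310\right) = \frac{7}{3} + 1046 = \frac{3145}{3}$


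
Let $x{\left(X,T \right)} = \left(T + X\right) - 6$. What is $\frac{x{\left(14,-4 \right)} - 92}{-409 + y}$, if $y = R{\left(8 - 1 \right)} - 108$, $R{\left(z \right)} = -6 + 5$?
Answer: $\frac{44}{259} \approx 0.16988$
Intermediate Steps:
$R{\left(z \right)} = -1$
$y = -109$ ($y = -1 - 108 = -109$)
$x{\left(X,T \right)} = -6 + T + X$
$\frac{x{\left(14,-4 \right)} - 92}{-409 + y} = \frac{\left(-6 - 4 + 14\right) - 92}{-409 - 109} = \frac{4 - 92}{-518} = \left(-88\right) \left(- \frac{1}{518}\right) = \frac{44}{259}$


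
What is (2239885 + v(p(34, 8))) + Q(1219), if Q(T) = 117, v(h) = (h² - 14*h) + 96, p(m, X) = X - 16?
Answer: 2240274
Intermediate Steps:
p(m, X) = -16 + X
v(h) = 96 + h² - 14*h
(2239885 + v(p(34, 8))) + Q(1219) = (2239885 + (96 + (-16 + 8)² - 14*(-16 + 8))) + 117 = (2239885 + (96 + (-8)² - 14*(-8))) + 117 = (2239885 + (96 + 64 + 112)) + 117 = (2239885 + 272) + 117 = 2240157 + 117 = 2240274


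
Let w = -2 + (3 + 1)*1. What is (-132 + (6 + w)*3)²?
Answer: 11664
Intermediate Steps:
w = 2 (w = -2 + 4*1 = -2 + 4 = 2)
(-132 + (6 + w)*3)² = (-132 + (6 + 2)*3)² = (-132 + 8*3)² = (-132 + 24)² = (-108)² = 11664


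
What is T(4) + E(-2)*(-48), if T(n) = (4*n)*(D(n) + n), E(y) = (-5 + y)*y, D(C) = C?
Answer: -544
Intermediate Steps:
E(y) = y*(-5 + y)
T(n) = 8*n² (T(n) = (4*n)*(n + n) = (4*n)*(2*n) = 8*n²)
T(4) + E(-2)*(-48) = 8*4² - 2*(-5 - 2)*(-48) = 8*16 - 2*(-7)*(-48) = 128 + 14*(-48) = 128 - 672 = -544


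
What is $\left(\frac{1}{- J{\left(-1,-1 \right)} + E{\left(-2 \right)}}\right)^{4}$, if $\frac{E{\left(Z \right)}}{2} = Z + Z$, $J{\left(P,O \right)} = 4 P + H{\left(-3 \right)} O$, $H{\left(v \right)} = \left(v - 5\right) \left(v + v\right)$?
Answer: $\frac{1}{3748096} \approx 2.668 \cdot 10^{-7}$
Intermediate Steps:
$H{\left(v \right)} = 2 v \left(-5 + v\right)$ ($H{\left(v \right)} = \left(-5 + v\right) 2 v = 2 v \left(-5 + v\right)$)
$J{\left(P,O \right)} = 4 P + 48 O$ ($J{\left(P,O \right)} = 4 P + 2 \left(-3\right) \left(-5 - 3\right) O = 4 P + 2 \left(-3\right) \left(-8\right) O = 4 P + 48 O$)
$E{\left(Z \right)} = 4 Z$ ($E{\left(Z \right)} = 2 \left(Z + Z\right) = 2 \cdot 2 Z = 4 Z$)
$\left(\frac{1}{- J{\left(-1,-1 \right)} + E{\left(-2 \right)}}\right)^{4} = \left(\frac{1}{- (4 \left(-1\right) + 48 \left(-1\right)) + 4 \left(-2\right)}\right)^{4} = \left(\frac{1}{- (-4 - 48) - 8}\right)^{4} = \left(\frac{1}{\left(-1\right) \left(-52\right) - 8}\right)^{4} = \left(\frac{1}{52 - 8}\right)^{4} = \left(\frac{1}{44}\right)^{4} = \frac{1}{3748096}$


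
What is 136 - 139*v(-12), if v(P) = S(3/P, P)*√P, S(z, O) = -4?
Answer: 136 + 1112*I*√3 ≈ 136.0 + 1926.0*I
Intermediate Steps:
v(P) = -4*√P
136 - 139*v(-12) = 136 - (-556)*√(-12) = 136 - (-556)*2*I*√3 = 136 - (-1112)*I*√3 = 136 + 1112*I*√3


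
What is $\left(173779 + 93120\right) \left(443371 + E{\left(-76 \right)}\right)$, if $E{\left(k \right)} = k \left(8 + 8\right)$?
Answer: $118010727345$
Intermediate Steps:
$E{\left(k \right)} = 16 k$ ($E{\left(k \right)} = k 16 = 16 k$)
$\left(173779 + 93120\right) \left(443371 + E{\left(-76 \right)}\right) = \left(173779 + 93120\right) \left(443371 + 16 \left(-76\right)\right) = 266899 \left(443371 - 1216\right) = 266899 \cdot 442155 = 118010727345$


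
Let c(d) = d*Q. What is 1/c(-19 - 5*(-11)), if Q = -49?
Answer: -1/1764 ≈ -0.00056689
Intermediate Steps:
c(d) = -49*d (c(d) = d*(-49) = -49*d)
1/c(-19 - 5*(-11)) = 1/(-49*(-19 - 5*(-11))) = 1/(-49*(-19 + 55)) = 1/(-49*36) = 1/(-1764) = -1/1764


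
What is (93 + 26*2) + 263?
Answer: 408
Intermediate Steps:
(93 + 26*2) + 263 = (93 + 52) + 263 = 145 + 263 = 408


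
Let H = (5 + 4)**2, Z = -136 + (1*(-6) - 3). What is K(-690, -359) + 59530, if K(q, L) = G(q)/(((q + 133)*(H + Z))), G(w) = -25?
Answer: 2122125415/35648 ≈ 59530.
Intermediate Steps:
Z = -145 (Z = -136 + (-6 - 3) = -136 - 9 = -145)
H = 81 (H = 9**2 = 81)
K(q, L) = -25/(-8512 - 64*q) (K(q, L) = -25*1/((81 - 145)*(q + 133)) = -25*(-1/(64*(133 + q))) = -25/(-8512 - 64*q))
K(-690, -359) + 59530 = 25/(64*(133 - 690)) + 59530 = (25/64)/(-557) + 59530 = (25/64)*(-1/557) + 59530 = -25/35648 + 59530 = 2122125415/35648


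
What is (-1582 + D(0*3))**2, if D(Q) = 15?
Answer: 2455489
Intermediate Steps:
(-1582 + D(0*3))**2 = (-1582 + 15)**2 = (-1567)**2 = 2455489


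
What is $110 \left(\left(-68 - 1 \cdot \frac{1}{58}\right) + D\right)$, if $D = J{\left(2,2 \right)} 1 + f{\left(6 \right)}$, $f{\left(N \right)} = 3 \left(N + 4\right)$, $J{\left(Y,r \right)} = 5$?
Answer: $- \frac{105325}{29} \approx -3631.9$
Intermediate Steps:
$f{\left(N \right)} = 12 + 3 N$ ($f{\left(N \right)} = 3 \left(4 + N\right) = 12 + 3 N$)
$D = 35$ ($D = 5 \cdot 1 + \left(12 + 3 \cdot 6\right) = 5 + \left(12 + 18\right) = 5 + 30 = 35$)
$110 \left(\left(-68 - 1 \cdot \frac{1}{58}\right) + D\right) = 110 \left(\left(-68 - 1 \cdot \frac{1}{58}\right) + 35\right) = 110 \left(\left(-68 - \frac{1}{58}\right) + 35\right) = 110 \left(- \frac{3945}{58} + 35\right) = 110 \left(- \frac{1915}{58}\right) = - \frac{105325}{29}$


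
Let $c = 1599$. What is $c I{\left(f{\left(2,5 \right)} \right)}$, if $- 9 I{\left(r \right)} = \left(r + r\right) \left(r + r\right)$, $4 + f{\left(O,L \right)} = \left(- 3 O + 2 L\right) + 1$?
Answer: $- \frac{2132}{3} \approx -710.67$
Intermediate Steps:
$f{\left(O,L \right)} = -3 - 3 O + 2 L$ ($f{\left(O,L \right)} = -4 + \left(\left(- 3 O + 2 L\right) + 1\right) = -4 + \left(1 - 3 O + 2 L\right) = -3 - 3 O + 2 L$)
$I{\left(r \right)} = - \frac{4 r^{2}}{9}$ ($I{\left(r \right)} = - \frac{\left(r + r\right) \left(r + r\right)}{9} = - \frac{2 r 2 r}{9} = - \frac{4 r^{2}}{9}$)
$c I{\left(f{\left(2,5 \right)} \right)} = 1599 \left(- \frac{4 \left(-3 - 6 + 2 \cdot 5\right)^{2}}{9}\right) = 1599 \left(- \frac{4 \left(-3 - 6 + 10\right)^{2}}{9}\right) = 1599 \left(- \frac{4 \cdot 1^{2}}{9}\right) = 1599 \left(\left(- \frac{4}{9}\right) 1\right) = 1599 \left(- \frac{4}{9}\right) = - \frac{2132}{3}$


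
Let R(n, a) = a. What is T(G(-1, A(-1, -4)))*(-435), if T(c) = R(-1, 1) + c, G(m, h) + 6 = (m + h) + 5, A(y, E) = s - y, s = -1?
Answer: 435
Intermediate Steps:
A(y, E) = -1 - y
G(m, h) = -1 + h + m (G(m, h) = -6 + ((m + h) + 5) = -6 + ((h + m) + 5) = -6 + (5 + h + m) = -1 + h + m)
T(c) = 1 + c
T(G(-1, A(-1, -4)))*(-435) = (1 + (-1 + (-1 - 1*(-1)) - 1))*(-435) = (1 + (-1 + (-1 + 1) - 1))*(-435) = (1 + (-1 + 0 - 1))*(-435) = (1 - 2)*(-435) = -1*(-435) = 435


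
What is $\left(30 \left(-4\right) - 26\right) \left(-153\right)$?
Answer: $22338$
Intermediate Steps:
$\left(30 \left(-4\right) - 26\right) \left(-153\right) = \left(-120 - 26\right) \left(-153\right) = \left(-146\right) \left(-153\right) = 22338$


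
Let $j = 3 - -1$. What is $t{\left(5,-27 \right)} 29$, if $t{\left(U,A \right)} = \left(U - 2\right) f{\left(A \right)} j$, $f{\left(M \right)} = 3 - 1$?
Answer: $696$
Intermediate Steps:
$f{\left(M \right)} = 2$ ($f{\left(M \right)} = 3 - 1 = 2$)
$j = 4$ ($j = 3 + 1 = 4$)
$t{\left(U,A \right)} = -16 + 8 U$ ($t{\left(U,A \right)} = \left(U - 2\right) 2 \cdot 4 = \left(-2 + U\right) 8 = -16 + 8 U$)
$t{\left(5,-27 \right)} 29 = \left(-16 + 8 \cdot 5\right) 29 = \left(-16 + 40\right) 29 = 24 \cdot 29 = 696$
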